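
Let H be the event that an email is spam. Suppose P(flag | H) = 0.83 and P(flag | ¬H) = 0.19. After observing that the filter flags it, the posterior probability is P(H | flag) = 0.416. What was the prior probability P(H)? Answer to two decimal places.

P(H) = 0.14

In odds form, posterior odds = prior odds × likelihood ratio, so prior odds = posterior odds ÷ LR.
Posterior odds = 0.416/(1−0.416) = 0.7123. LR = 0.83/0.19 = 4.3684.
Prior odds = 0.7123/4.3684 = 0.1631, so P(H) = 0.1631/(1+0.1631) ≈ 0.14.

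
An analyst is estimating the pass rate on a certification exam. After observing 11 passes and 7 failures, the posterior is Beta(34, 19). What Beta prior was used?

Beta(23, 12)

Under Beta–binomial conjugacy the posterior parameters are (a+s, b+f).
Subtract the data counts: 34−11=23, 19−7=12.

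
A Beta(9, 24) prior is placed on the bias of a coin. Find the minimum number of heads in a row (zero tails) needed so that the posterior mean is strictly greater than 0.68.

After k heads and 0 tails the posterior is Beta(9+k, 24), with mean (9+k)/(9+24+k).
Set (9+k)/(33+k) > 0.68 and solve: k > (0.68·33 − 9)/(1 − 0.68) = 42.000.
The smallest integer exceeding 42.000 is 43.

k = 43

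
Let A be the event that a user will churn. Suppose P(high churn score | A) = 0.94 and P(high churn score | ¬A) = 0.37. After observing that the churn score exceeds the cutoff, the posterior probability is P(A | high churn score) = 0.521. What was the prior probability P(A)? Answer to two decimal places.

In odds form, posterior odds = prior odds × likelihood ratio, so prior odds = posterior odds ÷ LR.
Posterior odds = 0.521/(1−0.521) = 1.0877. LR = 0.94/0.37 = 2.5405.
Prior odds = 1.0877/2.5405 = 0.4281, so P(A) = 0.4281/(1+0.4281) ≈ 0.30.

P(A) = 0.30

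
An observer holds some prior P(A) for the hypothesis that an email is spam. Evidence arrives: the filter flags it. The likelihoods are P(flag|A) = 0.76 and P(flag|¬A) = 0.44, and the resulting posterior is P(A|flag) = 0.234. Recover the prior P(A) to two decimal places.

Bayes' rule in odds form gives O(A|E) = O(A)·[P(E|A)/P(E|¬A)], hence O(A) = O(A|E)/LR.
Posterior odds = 0.234/(1−0.234) = 0.3055. LR = 0.76/0.44 = 1.7273.
Prior odds = 0.3055/1.7273 = 0.1769, so P(A) = 0.1769/(1+0.1769) ≈ 0.15.

P(A) = 0.15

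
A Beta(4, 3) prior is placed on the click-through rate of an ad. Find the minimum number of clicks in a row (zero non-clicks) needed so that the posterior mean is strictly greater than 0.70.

k = 4

After k clicks and 0 non-clicks the posterior is Beta(4+k, 3), with mean (4+k)/(4+3+k).
Set (4+k)/(7+k) > 0.70 and solve: k > (0.70·7 − 4)/(1 − 0.70) = 3.000.
The smallest integer exceeding 3.000 is 4, and checking k=4: (8)/(11) = 0.7273 > 0.70.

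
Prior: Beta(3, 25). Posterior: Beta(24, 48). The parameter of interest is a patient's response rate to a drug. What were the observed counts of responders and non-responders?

Under Beta–binomial conjugacy the posterior parameters are (α+s, β+f).
So s = 24 − 3 = 21 and f = 48 − 25 = 23.

21 responders and 23 non-responders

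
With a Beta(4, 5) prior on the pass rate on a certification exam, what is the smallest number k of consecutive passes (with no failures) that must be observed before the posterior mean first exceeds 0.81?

After k passes and 0 failures the posterior is Beta(4+k, 5), with mean (4+k)/(4+5+k).
Set (4+k)/(9+k) > 0.81 and solve: k > (0.81·9 − 4)/(1 − 0.81) = 17.316.
The smallest integer exceeding 17.316 is 18, and checking k=18: (22)/(27) = 0.8148 > 0.81.

k = 18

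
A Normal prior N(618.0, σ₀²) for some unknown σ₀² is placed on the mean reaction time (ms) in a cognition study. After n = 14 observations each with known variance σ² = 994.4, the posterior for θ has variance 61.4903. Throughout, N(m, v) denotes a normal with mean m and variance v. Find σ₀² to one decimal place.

Posterior precision equals prior precision plus data precision: 1/σ_n² = 1/σ₀² + n/σ².
So 1/σ₀² = 1/61.4903 − 14/994.4 = 0.016263 − 0.014079 = 0.002184.
Hence σ₀² = 1/0.002184 ≈ 457.9.

σ₀² = 457.9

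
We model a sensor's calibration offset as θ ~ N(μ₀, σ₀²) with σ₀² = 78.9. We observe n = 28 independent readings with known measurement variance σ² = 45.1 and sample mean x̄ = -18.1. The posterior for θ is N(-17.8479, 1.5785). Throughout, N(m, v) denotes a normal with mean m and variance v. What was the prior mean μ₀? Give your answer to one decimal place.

μ₀ = -5.5

With known observation variance, the Normal–Normal posterior has precision τ_n = τ₀ + n/σ² and mean μ_n = (τ₀μ₀ + (n/σ²)x̄)/τ_n.
Here τ₀ = 1/78.9 = 0.012674 and τ_data = 28/45.1 = 0.620843, so τ_n = 0.633517.
Rearranging for μ₀: μ₀ = (μ_n·τ_n − τ_data·x̄)/τ₀ = (-17.8479·0.633517 − 0.620843·-18.1) / 0.012674 = -0.069690/0.012674 ≈ -5.5.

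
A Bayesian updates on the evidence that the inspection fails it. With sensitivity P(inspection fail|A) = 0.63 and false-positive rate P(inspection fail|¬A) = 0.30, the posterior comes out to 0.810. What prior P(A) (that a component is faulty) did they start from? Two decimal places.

P(A) = 0.67

In odds form, posterior odds = prior odds × likelihood ratio, so prior odds = posterior odds ÷ LR.
Posterior odds = 0.810/(1−0.810) = 4.2632. LR = 0.63/0.30 = 2.1000.
Prior odds = 4.2632/2.1000 = 2.0301, so P(A) = 2.0301/(1+2.0301) ≈ 0.67.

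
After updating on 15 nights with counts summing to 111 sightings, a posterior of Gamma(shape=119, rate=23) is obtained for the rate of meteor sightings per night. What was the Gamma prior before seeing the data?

Gamma(shape=8, rate=8)

A Gamma(α, β) prior (rate parametrization) on a Poisson rate with n observations summing to S gives posterior Gamma(α+S, β+n).
So α = 119 − 111 = 8 and β = 23 − 15 = 8.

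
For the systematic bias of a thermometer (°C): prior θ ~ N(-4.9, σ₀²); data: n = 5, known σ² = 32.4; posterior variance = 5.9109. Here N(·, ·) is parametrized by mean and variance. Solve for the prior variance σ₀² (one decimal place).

σ₀² = 67.3

For the Normal–Normal model with known σ², precisions add: τ_n = τ₀ + n/σ².
So 1/σ₀² = 1/5.9109 − 5/32.4 = 0.169179 − 0.154321 = 0.014858.
Hence σ₀² = 1/0.014858 ≈ 67.3.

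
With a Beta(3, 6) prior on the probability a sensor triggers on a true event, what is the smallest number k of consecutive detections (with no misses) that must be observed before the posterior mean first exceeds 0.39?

After k detections and 0 misses the posterior is Beta(3+k, 6), with mean (3+k)/(3+6+k).
Set (3+k)/(9+k) > 0.39 and solve: k > (0.39·9 − 3)/(1 − 0.39) = 0.836.
The smallest integer exceeding 0.836 is 1.

k = 1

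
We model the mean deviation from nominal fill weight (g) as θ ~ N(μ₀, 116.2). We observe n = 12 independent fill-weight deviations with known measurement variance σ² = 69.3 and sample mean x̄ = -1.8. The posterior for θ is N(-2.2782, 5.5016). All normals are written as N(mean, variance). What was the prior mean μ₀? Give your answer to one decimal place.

With known observation variance, the Normal–Normal posterior has precision τ_n = τ₀ + n/σ² and mean μ_n = (τ₀μ₀ + (n/σ²)x̄)/τ_n.
Here τ₀ = 1/116.2 = 0.008606 and τ_data = 12/69.3 = 0.173160, so τ_n = 0.181766.
Rearranging for μ₀: μ₀ = (μ_n·τ_n − τ_data·x̄)/τ₀ = (-2.2782·0.181766 − 0.173160·-1.8) / 0.008606 = -0.102411/0.008606 ≈ -11.9.

μ₀ = -11.9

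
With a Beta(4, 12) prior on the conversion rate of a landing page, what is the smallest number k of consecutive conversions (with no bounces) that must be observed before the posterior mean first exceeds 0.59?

After k conversions and 0 bounces the posterior is Beta(4+k, 12), with mean (4+k)/(4+12+k).
Set (4+k)/(16+k) > 0.59 and solve: k > (0.59·16 − 4)/(1 − 0.59) = 13.268.
The smallest integer exceeding 13.268 is 14, and checking k=14: (18)/(30) = 0.6000 > 0.59.

k = 14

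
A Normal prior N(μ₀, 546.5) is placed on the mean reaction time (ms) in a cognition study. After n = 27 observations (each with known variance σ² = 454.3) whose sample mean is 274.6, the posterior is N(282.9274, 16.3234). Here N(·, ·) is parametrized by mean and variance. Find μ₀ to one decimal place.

The posterior mean is a precision-weighted average: μ_n = (τ₀μ₀ + τ_data·x̄)/(τ₀+τ_data), with τ₀=1/σ₀² and τ_data=n/σ².
Here τ₀ = 1/546.5 = 0.001830 and τ_data = 27/454.3 = 0.059432, so τ_n = 0.061262.
Rearranging for μ₀: μ₀ = (μ_n·τ_n − τ_data·x̄)/τ₀ = (282.9274·0.061262 − 0.059432·274.6) / 0.001830 = 1.012671/0.001830 ≈ 553.4.

μ₀ = 553.4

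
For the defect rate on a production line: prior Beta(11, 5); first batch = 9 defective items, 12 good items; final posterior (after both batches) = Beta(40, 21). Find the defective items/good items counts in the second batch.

20 defective items and 4 good items

Because Beta–binomial updating is additive in the counts, the combined data contributed (α_post−α_prior, β_post−β_prior) successes and failures.
Total across both batches: 40−11=29 defective items, 21−5=16 good items.
Subtract the first batch: 29−9=20 defective items and 16−12=4 good items.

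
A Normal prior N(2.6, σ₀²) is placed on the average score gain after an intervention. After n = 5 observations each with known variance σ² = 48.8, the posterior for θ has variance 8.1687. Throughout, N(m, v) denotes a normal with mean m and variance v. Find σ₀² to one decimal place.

σ₀² = 50.1

For the Normal–Normal model with known σ², precisions add: τ_n = τ₀ + n/σ².
So 1/σ₀² = 1/8.1687 − 5/48.8 = 0.122418 − 0.102459 = 0.019959.
Hence σ₀² = 1/0.019959 ≈ 50.1.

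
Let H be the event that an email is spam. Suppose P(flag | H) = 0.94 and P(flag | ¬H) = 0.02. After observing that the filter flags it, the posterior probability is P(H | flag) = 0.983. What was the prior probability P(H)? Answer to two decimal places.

Bayes' rule in odds form gives O(H|E) = O(H)·[P(E|H)/P(E|¬H)], hence O(H) = O(H|E)/LR.
Posterior odds = 0.983/(1−0.983) = 57.8235. LR = 0.94/0.02 = 47.0000.
Prior odds = 57.8235/47.0000 = 1.2303, so P(H) = 1.2303/(1+1.2303) ≈ 0.55.

P(H) = 0.55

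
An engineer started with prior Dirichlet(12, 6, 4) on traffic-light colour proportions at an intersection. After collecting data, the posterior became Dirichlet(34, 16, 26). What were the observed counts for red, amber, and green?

For a Dirichlet(α) prior with multinomial counts c, the posterior is Dirichlet(α + c) componentwise.
Counts are posterior − prior componentwise: 34−12=22, 16−6=10, 26−4=22.

counts (22, 10, 22)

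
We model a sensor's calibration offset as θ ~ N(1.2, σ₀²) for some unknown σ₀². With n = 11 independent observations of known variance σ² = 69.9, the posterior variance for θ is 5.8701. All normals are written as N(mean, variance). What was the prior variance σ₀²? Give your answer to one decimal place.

For the Normal–Normal model with known σ², precisions add: τ_n = τ₀ + n/σ².
So 1/σ₀² = 1/5.8701 − 11/69.9 = 0.170355 − 0.157368 = 0.012987.
Hence σ₀² = 1/0.012987 ≈ 77.0.

σ₀² = 77.0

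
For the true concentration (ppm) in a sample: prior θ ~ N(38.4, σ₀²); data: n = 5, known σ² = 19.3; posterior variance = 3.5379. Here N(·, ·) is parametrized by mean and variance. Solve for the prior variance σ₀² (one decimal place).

σ₀² = 42.4

For the Normal–Normal model with known σ², precisions add: τ_n = τ₀ + n/σ².
So 1/σ₀² = 1/3.5379 − 5/19.3 = 0.282654 − 0.259067 = 0.023587.
Hence σ₀² = 1/0.023587 ≈ 42.4.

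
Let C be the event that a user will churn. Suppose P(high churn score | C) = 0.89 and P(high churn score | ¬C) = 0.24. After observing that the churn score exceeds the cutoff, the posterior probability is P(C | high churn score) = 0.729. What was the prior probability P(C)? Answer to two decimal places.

In odds form, posterior odds = prior odds × likelihood ratio, so prior odds = posterior odds ÷ LR.
Posterior odds = 0.729/(1−0.729) = 2.6900. LR = 0.89/0.24 = 3.7083.
Prior odds = 2.6900/3.7083 = 0.7254, so P(C) = 0.7254/(1+0.7254) ≈ 0.42.

P(C) = 0.42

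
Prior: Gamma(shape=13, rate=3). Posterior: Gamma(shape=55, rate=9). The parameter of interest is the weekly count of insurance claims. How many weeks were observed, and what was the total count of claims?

n = 6 weeks with total 42 claims

A Gamma(α, β) prior (rate parametrization) on a Poisson rate with n observations summing to S gives posterior Gamma(α+S, β+n).
Matching: Σxᵢ = 55 − 13 = 42 and n = 9 − 3 = 6.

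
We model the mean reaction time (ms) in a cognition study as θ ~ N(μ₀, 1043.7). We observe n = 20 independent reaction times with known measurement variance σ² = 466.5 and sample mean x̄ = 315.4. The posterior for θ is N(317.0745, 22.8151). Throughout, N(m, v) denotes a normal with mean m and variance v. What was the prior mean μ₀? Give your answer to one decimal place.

With known observation variance, the Normal–Normal posterior has precision τ_n = τ₀ + n/σ² and mean μ_n = (τ₀μ₀ + (n/σ²)x̄)/τ_n.
Here τ₀ = 1/1043.7 = 0.000958 and τ_data = 20/466.5 = 0.042872, so τ_n = 0.043830.
Rearranging for μ₀: μ₀ = (μ_n·τ_n − τ_data·x̄)/τ₀ = (317.0745·0.043830 − 0.042872·315.4) / 0.000958 = 0.375547/0.000958 ≈ 392.0.

μ₀ = 392.0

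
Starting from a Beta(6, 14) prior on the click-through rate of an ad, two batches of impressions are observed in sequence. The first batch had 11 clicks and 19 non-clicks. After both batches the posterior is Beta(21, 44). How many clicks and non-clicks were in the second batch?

4 clicks and 11 non-clicks

Because Beta–binomial updating is additive in the counts, the combined data contributed (α_post−α_prior, β_post−β_prior) successes and failures.
Total across both batches: 21−6=15 clicks, 44−14=30 non-clicks.
Subtract the first batch: 15−11=4 clicks and 30−19=11 non-clicks.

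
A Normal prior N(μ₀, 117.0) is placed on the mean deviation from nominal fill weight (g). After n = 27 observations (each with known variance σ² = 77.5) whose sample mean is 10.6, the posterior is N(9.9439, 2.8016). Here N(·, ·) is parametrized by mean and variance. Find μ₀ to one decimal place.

The posterior mean is a precision-weighted average: μ_n = (τ₀μ₀ + τ_data·x̄)/(τ₀+τ_data), with τ₀=1/σ₀² and τ_data=n/σ².
Here τ₀ = 1/117.0 = 0.008547 and τ_data = 27/77.5 = 0.348387, so τ_n = 0.356934.
Rearranging for μ₀: μ₀ = (μ_n·τ_n − τ_data·x̄)/τ₀ = (9.9439·0.356934 − 0.348387·10.6) / 0.008547 = -0.143586/0.008547 ≈ -16.8.

μ₀ = -16.8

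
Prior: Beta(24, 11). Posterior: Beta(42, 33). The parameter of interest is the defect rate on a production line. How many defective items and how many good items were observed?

18 defective items and 22 good items

A Beta(α, β) prior with s successes and f failures in binomial data gives a Beta(α+s, β+f) posterior.
Match parameters: s=42−24=18, f=33−11=22.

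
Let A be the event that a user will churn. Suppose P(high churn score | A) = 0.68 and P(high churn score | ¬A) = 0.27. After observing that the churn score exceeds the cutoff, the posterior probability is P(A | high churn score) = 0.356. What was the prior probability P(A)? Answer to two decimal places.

Bayes' rule in odds form gives O(A|E) = O(A)·[P(E|A)/P(E|¬A)], hence O(A) = O(A|E)/LR.
Posterior odds = 0.356/(1−0.356) = 0.5528. LR = 0.68/0.27 = 2.5185.
Prior odds = 0.5528/2.5185 = 0.2195, so P(A) = 0.2195/(1+0.2195) ≈ 0.18.

P(A) = 0.18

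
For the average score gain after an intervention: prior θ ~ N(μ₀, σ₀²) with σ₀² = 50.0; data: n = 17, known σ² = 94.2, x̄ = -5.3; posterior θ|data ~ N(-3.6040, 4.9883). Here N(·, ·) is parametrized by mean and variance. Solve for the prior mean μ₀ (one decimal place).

The posterior mean is a precision-weighted average: μ_n = (τ₀μ₀ + τ_data·x̄)/(τ₀+τ_data), with τ₀=1/σ₀² and τ_data=n/σ².
Here τ₀ = 1/50.0 = 0.020000 and τ_data = 17/94.2 = 0.180467, so τ_n = 0.200467.
Rearranging for μ₀: μ₀ = (μ_n·τ_n − τ_data·x̄)/τ₀ = (-3.6040·0.200467 − 0.180467·-5.3) / 0.020000 = 0.233992/0.020000 ≈ 11.7.

μ₀ = 11.7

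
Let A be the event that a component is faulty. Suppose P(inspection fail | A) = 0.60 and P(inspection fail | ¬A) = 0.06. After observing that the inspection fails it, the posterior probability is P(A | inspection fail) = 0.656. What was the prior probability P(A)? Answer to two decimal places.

Bayes' rule in odds form gives O(A|E) = O(A)·[P(E|A)/P(E|¬A)], hence O(A) = O(A|E)/LR.
Posterior odds = 0.656/(1−0.656) = 1.9070. LR = 0.60/0.06 = 10.0000.
Prior odds = 1.9070/10.0000 = 0.1907, so P(A) = 0.1907/(1+0.1907) ≈ 0.16.

P(A) = 0.16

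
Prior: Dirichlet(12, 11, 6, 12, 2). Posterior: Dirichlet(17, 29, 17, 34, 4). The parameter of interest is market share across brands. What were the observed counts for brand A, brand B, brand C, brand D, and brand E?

counts (5, 18, 11, 22, 2)

For a Dirichlet(α) prior with multinomial counts c, the posterior is Dirichlet(α + c) componentwise.
Counts are posterior − prior componentwise: 17−12=5, 29−11=18, 17−6=11, 34−12=22, 4−2=2.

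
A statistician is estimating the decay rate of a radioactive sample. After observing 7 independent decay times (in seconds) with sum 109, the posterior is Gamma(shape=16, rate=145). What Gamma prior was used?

Gamma–exponential conjugacy: posterior shape = α + n, posterior rate = β + Σtᵢ.
So α = 16 − 7 = 9 and β = 145 − 109 = 36.

Gamma(shape=9, rate=36)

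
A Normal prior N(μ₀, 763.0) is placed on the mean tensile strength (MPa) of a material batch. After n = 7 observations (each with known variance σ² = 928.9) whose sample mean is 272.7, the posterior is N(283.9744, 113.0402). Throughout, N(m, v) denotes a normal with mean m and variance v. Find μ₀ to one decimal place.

μ₀ = 348.8

The posterior mean is a precision-weighted average: μ_n = (τ₀μ₀ + τ_data·x̄)/(τ₀+τ_data), with τ₀=1/σ₀² and τ_data=n/σ².
Here τ₀ = 1/763.0 = 0.001311 and τ_data = 7/928.9 = 0.007536, so τ_n = 0.008847.
Rearranging for μ₀: μ₀ = (μ_n·τ_n − τ_data·x̄)/τ₀ = (283.9744·0.008847 − 0.007536·272.7) / 0.001311 = 0.457254/0.001311 ≈ 348.8.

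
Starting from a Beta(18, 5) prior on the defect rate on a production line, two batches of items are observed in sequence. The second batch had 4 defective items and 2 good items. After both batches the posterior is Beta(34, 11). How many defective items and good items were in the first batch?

Because Beta–binomial updating is additive in the counts, the combined data contributed (α_post−α_prior, β_post−β_prior) successes and failures.
Total across both batches: 34−18=16 defective items, 11−5=6 good items.
Subtract the second batch: 16−4=12 defective items and 6−2=4 good items.

12 defective items and 4 good items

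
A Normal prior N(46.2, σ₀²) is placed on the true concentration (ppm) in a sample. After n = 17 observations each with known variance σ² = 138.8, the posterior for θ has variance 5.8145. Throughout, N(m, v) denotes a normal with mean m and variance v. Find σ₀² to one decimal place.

σ₀² = 20.2

Posterior precision equals prior precision plus data precision: 1/σ_n² = 1/σ₀² + n/σ².
So 1/σ₀² = 1/5.8145 − 17/138.8 = 0.171984 − 0.122478 = 0.049506.
Hence σ₀² = 1/0.049506 ≈ 20.2.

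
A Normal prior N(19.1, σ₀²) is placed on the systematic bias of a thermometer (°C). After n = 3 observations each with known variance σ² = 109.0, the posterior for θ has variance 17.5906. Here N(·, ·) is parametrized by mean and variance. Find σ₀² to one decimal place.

σ₀² = 34.1

Posterior precision equals prior precision plus data precision: 1/σ_n² = 1/σ₀² + n/σ².
So 1/σ₀² = 1/17.5906 − 3/109.0 = 0.056849 − 0.027523 = 0.029326.
Hence σ₀² = 1/0.029326 ≈ 34.1.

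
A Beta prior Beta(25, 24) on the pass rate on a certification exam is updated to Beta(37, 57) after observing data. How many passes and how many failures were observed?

12 passes and 33 failures

Beta is conjugate to the binomial likelihood: posterior = Beta(α+s, β+f).
Match parameters: s=37−25=12, f=57−24=33.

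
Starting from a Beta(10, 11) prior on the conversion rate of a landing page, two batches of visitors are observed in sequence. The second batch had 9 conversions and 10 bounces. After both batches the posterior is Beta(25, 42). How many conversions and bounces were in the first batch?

Because Beta–binomial updating is additive in the counts, the combined data contributed (α_post−α_prior, β_post−β_prior) successes and failures.
Total across both batches: 25−10=15 conversions, 42−11=31 bounces.
Subtract the second batch: 15−9=6 conversions and 31−10=21 bounces.

6 conversions and 21 bounces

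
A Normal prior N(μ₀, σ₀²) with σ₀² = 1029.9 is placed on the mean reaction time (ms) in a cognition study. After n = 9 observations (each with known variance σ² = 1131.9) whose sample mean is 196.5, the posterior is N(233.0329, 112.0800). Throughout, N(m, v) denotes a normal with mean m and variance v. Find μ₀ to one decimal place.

With known observation variance, the Normal–Normal posterior has precision τ_n = τ₀ + n/σ² and mean μ_n = (τ₀μ₀ + (n/σ²)x̄)/τ_n.
Here τ₀ = 1/1029.9 = 0.000971 and τ_data = 9/1131.9 = 0.007951, so τ_n = 0.008922.
Rearranging for μ₀: μ₀ = (μ_n·τ_n − τ_data·x̄)/τ₀ = (233.0329·0.008922 − 0.007951·196.5) / 0.000971 = 0.516748/0.000971 ≈ 532.2.

μ₀ = 532.2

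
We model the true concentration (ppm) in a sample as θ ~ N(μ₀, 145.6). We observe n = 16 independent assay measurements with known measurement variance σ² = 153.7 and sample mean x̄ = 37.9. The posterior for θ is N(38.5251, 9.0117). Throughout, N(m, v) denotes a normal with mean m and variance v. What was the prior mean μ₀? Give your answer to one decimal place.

The posterior mean is a precision-weighted average: μ_n = (τ₀μ₀ + τ_data·x̄)/(τ₀+τ_data), with τ₀=1/σ₀² and τ_data=n/σ².
Here τ₀ = 1/145.6 = 0.006868 and τ_data = 16/153.7 = 0.104099, so τ_n = 0.110967.
Rearranging for μ₀: μ₀ = (μ_n·τ_n − τ_data·x̄)/τ₀ = (38.5251·0.110967 − 0.104099·37.9) / 0.006868 = 0.329663/0.006868 ≈ 48.0.

μ₀ = 48.0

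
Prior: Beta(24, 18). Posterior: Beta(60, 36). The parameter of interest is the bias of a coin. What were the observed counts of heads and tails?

A Beta(a, b) prior with s successes and f failures in binomial data gives a Beta(a+s, b+f) posterior.
Match parameters: s=60−24=36, f=36−18=18.

36 heads and 18 tails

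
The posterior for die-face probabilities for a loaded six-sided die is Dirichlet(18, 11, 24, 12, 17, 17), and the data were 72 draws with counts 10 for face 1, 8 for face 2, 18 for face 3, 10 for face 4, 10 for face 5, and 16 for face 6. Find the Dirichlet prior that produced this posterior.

For a Dirichlet(α) prior with multinomial counts c, the posterior is Dirichlet(α + c) componentwise.
Subtract each count from the matching posterior parameter: 18−10=8, 11−8=3, 24−18=6, 12−10=2, 17−10=7, 17−16=1.

Dirichlet(8, 3, 6, 2, 7, 1)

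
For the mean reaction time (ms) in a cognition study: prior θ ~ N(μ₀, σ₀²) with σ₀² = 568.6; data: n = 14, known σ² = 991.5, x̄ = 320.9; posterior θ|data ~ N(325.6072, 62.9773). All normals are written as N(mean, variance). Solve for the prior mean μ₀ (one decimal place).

The posterior mean is a precision-weighted average: μ_n = (τ₀μ₀ + τ_data·x̄)/(τ₀+τ_data), with τ₀=1/σ₀² and τ_data=n/σ².
Here τ₀ = 1/568.6 = 0.001759 and τ_data = 14/991.5 = 0.014120, so τ_n = 0.015879.
Rearranging for μ₀: μ₀ = (μ_n·τ_n − τ_data·x̄)/τ₀ = (325.6072·0.015879 − 0.014120·320.9) / 0.001759 = 0.639209/0.001759 ≈ 363.4.

μ₀ = 363.4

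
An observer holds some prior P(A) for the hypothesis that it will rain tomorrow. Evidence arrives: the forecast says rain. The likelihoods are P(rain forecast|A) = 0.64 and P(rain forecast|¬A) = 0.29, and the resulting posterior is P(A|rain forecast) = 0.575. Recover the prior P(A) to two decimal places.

P(A) = 0.38

In odds form, posterior odds = prior odds × likelihood ratio, so prior odds = posterior odds ÷ LR.
Posterior odds = 0.575/(1−0.575) = 1.3529. LR = 0.64/0.29 = 2.2069.
Prior odds = 1.3529/2.2069 = 0.6130, so P(A) = 0.6130/(1+0.6130) ≈ 0.38.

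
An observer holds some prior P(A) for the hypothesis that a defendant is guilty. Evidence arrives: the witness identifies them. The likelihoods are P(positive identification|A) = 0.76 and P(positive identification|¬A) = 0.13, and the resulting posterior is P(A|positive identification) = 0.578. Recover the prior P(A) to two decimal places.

Bayes' rule in odds form gives O(A|E) = O(A)·[P(E|A)/P(E|¬A)], hence O(A) = O(A|E)/LR.
Posterior odds = 0.578/(1−0.578) = 1.3697. LR = 0.76/0.13 = 5.8462.
Prior odds = 1.3697/5.8462 = 0.2343, so P(A) = 0.2343/(1+0.2343) ≈ 0.19.

P(A) = 0.19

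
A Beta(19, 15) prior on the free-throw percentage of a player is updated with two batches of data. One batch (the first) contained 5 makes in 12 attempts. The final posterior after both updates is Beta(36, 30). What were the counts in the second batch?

12 makes and 8 misses

Sequential conjugate updates are equivalent to a single update on the pooled data, so total successes = posterior α − prior α and total failures = posterior β − prior β.
Total across both batches: 36−19=17 makes, 30−15=15 misses.
Subtract the first batch: 17−5=12 makes and 15−7=8 misses.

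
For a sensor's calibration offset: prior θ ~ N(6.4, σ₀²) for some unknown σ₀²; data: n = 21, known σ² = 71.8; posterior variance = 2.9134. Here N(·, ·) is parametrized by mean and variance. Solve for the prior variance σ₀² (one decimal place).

Posterior precision equals prior precision plus data precision: 1/σ_n² = 1/σ₀² + n/σ².
So 1/σ₀² = 1/2.9134 − 21/71.8 = 0.343242 − 0.292479 = 0.050763.
Hence σ₀² = 1/0.050763 ≈ 19.7.

σ₀² = 19.7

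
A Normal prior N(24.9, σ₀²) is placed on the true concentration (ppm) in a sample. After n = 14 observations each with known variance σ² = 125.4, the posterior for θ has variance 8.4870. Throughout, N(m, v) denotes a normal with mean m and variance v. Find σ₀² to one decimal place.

For the Normal–Normal model with known σ², precisions add: τ_n = τ₀ + n/σ².
So 1/σ₀² = 1/8.4870 − 14/125.4 = 0.117827 − 0.111643 = 0.006184.
Hence σ₀² = 1/0.006184 ≈ 161.7.

σ₀² = 161.7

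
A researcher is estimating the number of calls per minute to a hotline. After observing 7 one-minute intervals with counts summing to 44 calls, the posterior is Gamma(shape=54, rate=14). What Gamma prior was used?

A Gamma(α, β) prior (rate parametrization) on a Poisson rate with n observations summing to S gives posterior Gamma(α+S, β+n).
So α = 54 − 44 = 10 and β = 14 − 7 = 7.

Gamma(shape=10, rate=7)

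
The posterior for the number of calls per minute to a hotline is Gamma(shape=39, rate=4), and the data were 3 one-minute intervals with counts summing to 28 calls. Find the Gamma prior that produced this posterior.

Gamma(shape=11, rate=1)

A Gamma(α, β) prior (rate parametrization) on a Poisson rate with n observations summing to S gives posterior Gamma(α+S, β+n).
So α = 39 − 28 = 11 and β = 4 − 3 = 1.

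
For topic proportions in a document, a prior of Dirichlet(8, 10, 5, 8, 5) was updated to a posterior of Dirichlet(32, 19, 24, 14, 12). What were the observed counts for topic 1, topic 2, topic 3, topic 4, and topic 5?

For a Dirichlet(α) prior with multinomial counts c, the posterior is Dirichlet(α + c) componentwise.
Counts are posterior − prior componentwise: 32−8=24, 19−10=9, 24−5=19, 14−8=6, 12−5=7.

counts (24, 9, 19, 6, 7)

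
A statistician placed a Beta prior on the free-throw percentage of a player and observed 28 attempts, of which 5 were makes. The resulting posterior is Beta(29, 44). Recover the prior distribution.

Beta(24, 21)

A Beta(a, b) prior with s successes and f failures in binomial data gives a Beta(a+s, b+f) posterior.
So a = 29 − 5 = 24 and b = 44 − 23 = 21.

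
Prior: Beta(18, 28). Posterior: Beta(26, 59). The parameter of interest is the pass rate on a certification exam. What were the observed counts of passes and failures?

A Beta(α, β) prior with s successes and f failures in binomial data gives a Beta(α+s, β+f) posterior.
So s = 26 − 18 = 8 and f = 59 − 28 = 31.

8 passes and 31 failures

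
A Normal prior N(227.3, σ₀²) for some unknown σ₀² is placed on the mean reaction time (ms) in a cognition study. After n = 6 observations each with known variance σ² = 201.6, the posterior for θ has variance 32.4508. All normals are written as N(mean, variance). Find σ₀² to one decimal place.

σ₀² = 948.8

For the Normal–Normal model with known σ², precisions add: τ_n = τ₀ + n/σ².
So 1/σ₀² = 1/32.4508 − 6/201.6 = 0.030816 − 0.029762 = 0.001054.
Hence σ₀² = 1/0.001054 ≈ 948.8.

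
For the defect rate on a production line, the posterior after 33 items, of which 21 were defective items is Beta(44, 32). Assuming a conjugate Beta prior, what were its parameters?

Beta(23, 20)

Beta is conjugate to the binomial likelihood: posterior = Beta(α+s, β+f).
Subtract the data counts: 44−21=23, 32−12=20.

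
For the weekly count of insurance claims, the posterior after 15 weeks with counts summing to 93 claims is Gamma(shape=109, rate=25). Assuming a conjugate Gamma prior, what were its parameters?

Gamma(shape=16, rate=10)

A Gamma(α, β) prior (rate parametrization) on a Poisson rate with n observations summing to S gives posterior Gamma(α+S, β+n).
So α = 109 − 93 = 16 and β = 25 − 15 = 10.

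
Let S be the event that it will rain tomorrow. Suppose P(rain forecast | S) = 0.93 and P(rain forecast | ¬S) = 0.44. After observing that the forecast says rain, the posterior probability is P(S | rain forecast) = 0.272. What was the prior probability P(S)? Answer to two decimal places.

P(S) = 0.15

In odds form, posterior odds = prior odds × likelihood ratio, so prior odds = posterior odds ÷ LR.
Posterior odds = 0.272/(1−0.272) = 0.3736. LR = 0.93/0.44 = 2.1136.
Prior odds = 0.3736/2.1136 = 0.1768, so P(S) = 0.1768/(1+0.1768) ≈ 0.15.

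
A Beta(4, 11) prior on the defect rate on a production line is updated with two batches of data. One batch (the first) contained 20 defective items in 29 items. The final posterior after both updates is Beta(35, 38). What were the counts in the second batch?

11 defective items and 18 good items

Sequential conjugate updates are equivalent to a single update on the pooled data, so total successes = posterior α − prior α and total failures = posterior β − prior β.
Total across both batches: 35−4=31 defective items, 38−11=27 good items.
Subtract the first batch: 31−20=11 defective items and 27−9=18 good items.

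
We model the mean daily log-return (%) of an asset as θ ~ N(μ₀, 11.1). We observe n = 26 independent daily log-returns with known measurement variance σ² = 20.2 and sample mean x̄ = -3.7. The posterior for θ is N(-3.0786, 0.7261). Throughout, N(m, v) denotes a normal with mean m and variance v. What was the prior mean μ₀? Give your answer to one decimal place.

μ₀ = 5.8

The posterior mean is a precision-weighted average: μ_n = (τ₀μ₀ + τ_data·x̄)/(τ₀+τ_data), with τ₀=1/σ₀² and τ_data=n/σ².
Here τ₀ = 1/11.1 = 0.090090 and τ_data = 26/20.2 = 1.287129, so τ_n = 1.377219.
Rearranging for μ₀: μ₀ = (μ_n·τ_n − τ_data·x̄)/τ₀ = (-3.0786·1.377219 − 1.287129·-3.7) / 0.090090 = 0.522471/0.090090 ≈ 5.8.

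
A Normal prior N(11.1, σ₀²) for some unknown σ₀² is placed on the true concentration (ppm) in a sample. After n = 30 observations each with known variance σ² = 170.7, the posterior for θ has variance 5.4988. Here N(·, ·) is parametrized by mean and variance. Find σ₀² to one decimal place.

Posterior precision equals prior precision plus data precision: 1/σ_n² = 1/σ₀² + n/σ².
So 1/σ₀² = 1/5.4988 − 30/170.7 = 0.181858 − 0.175747 = 0.006111.
Hence σ₀² = 1/0.006111 ≈ 163.6.

σ₀² = 163.6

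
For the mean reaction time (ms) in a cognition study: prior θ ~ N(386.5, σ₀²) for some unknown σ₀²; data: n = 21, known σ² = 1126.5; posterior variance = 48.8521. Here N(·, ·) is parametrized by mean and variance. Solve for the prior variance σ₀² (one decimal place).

Posterior precision equals prior precision plus data precision: 1/σ_n² = 1/σ₀² + n/σ².
So 1/σ₀² = 1/48.8521 − 21/1126.5 = 0.020470 − 0.018642 = 0.001828.
Hence σ₀² = 1/0.001828 ≈ 547.0.

σ₀² = 547.0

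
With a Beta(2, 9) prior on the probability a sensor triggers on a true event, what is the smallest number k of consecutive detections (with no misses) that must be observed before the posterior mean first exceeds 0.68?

k = 18

After k detections and 0 misses the posterior is Beta(2+k, 9), with mean (2+k)/(2+9+k).
Set (2+k)/(11+k) > 0.68 and solve: k > (0.68·11 − 2)/(1 − 0.68) = 17.125.
The smallest integer exceeding 17.125 is 18, and checking k=18: (20)/(29) = 0.6897 > 0.68.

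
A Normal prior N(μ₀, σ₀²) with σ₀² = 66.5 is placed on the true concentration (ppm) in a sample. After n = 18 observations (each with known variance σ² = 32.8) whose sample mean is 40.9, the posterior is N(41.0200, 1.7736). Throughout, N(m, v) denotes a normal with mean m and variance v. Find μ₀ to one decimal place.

μ₀ = 45.4

The posterior mean is a precision-weighted average: μ_n = (τ₀μ₀ + τ_data·x̄)/(τ₀+τ_data), with τ₀=1/σ₀² and τ_data=n/σ².
Here τ₀ = 1/66.5 = 0.015038 and τ_data = 18/32.8 = 0.548780, so τ_n = 0.563818.
Rearranging for μ₀: μ₀ = (μ_n·τ_n − τ_data·x̄)/τ₀ = (41.0200·0.563818 − 0.548780·40.9) / 0.015038 = 0.682712/0.015038 ≈ 45.4.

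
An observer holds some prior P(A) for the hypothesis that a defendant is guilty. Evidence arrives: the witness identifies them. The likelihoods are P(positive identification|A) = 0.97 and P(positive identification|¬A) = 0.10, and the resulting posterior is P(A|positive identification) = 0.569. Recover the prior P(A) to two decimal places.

Bayes' rule in odds form gives O(A|E) = O(A)·[P(E|A)/P(E|¬A)], hence O(A) = O(A|E)/LR.
Posterior odds = 0.569/(1−0.569) = 1.3202. LR = 0.97/0.10 = 9.7000.
Prior odds = 1.3202/9.7000 = 0.1361, so P(A) = 0.1361/(1+0.1361) ≈ 0.12.

P(A) = 0.12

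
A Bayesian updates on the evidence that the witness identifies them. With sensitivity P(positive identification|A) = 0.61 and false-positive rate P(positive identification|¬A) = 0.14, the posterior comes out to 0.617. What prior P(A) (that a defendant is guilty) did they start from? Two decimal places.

In odds form, posterior odds = prior odds × likelihood ratio, so prior odds = posterior odds ÷ LR.
Posterior odds = 0.617/(1−0.617) = 1.6110. LR = 0.61/0.14 = 4.3571.
Prior odds = 1.6110/4.3571 = 0.3697, so P(A) = 0.3697/(1+0.3697) ≈ 0.27.

P(A) = 0.27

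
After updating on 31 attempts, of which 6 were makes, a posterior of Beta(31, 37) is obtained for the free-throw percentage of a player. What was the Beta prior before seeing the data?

A Beta(α, β) prior with s successes and f failures in binomial data gives a Beta(α+s, β+f) posterior.
Subtract the data counts: 31−6=25, 37−25=12.

Beta(25, 12)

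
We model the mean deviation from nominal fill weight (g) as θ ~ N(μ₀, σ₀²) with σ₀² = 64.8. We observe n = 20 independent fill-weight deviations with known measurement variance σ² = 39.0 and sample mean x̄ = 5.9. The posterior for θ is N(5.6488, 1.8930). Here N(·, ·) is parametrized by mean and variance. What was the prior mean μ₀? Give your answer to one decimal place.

μ₀ = -2.7

With known observation variance, the Normal–Normal posterior has precision τ_n = τ₀ + n/σ² and mean μ_n = (τ₀μ₀ + (n/σ²)x̄)/τ_n.
Here τ₀ = 1/64.8 = 0.015432 and τ_data = 20/39.0 = 0.512821, so τ_n = 0.528253.
Rearranging for μ₀: μ₀ = (μ_n·τ_n − τ_data·x̄)/τ₀ = (5.6488·0.528253 − 0.512821·5.9) / 0.015432 = -0.041648/0.015432 ≈ -2.7.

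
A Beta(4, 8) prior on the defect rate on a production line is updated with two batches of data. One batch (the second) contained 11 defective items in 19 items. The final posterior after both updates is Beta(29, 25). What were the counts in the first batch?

14 defective items and 9 good items

Sequential conjugate updates are equivalent to a single update on the pooled data, so total successes = posterior α − prior α and total failures = posterior β − prior β.
Total across both batches: 29−4=25 defective items, 25−8=17 good items.
Subtract the second batch: 25−11=14 defective items and 17−8=9 good items.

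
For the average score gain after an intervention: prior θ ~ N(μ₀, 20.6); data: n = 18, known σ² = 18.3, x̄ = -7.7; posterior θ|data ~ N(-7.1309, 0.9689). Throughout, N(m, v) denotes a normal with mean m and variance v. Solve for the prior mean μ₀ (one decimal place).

The posterior mean is a precision-weighted average: μ_n = (τ₀μ₀ + τ_data·x̄)/(τ₀+τ_data), with τ₀=1/σ₀² and τ_data=n/σ².
Here τ₀ = 1/20.6 = 0.048544 and τ_data = 18/18.3 = 0.983607, so τ_n = 1.032151.
Rearranging for μ₀: μ₀ = (μ_n·τ_n − τ_data·x̄)/τ₀ = (-7.1309·1.032151 − 0.983607·-7.7) / 0.048544 = 0.213608/0.048544 ≈ 4.4.

μ₀ = 4.4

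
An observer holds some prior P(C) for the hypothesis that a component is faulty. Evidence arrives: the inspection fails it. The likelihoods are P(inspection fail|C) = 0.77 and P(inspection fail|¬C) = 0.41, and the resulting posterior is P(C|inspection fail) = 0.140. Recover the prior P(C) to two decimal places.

In odds form, posterior odds = prior odds × likelihood ratio, so prior odds = posterior odds ÷ LR.
Posterior odds = 0.140/(1−0.140) = 0.1628. LR = 0.77/0.41 = 1.8780.
Prior odds = 0.1628/1.8780 = 0.0867, so P(C) = 0.0867/(1+0.0867) ≈ 0.08.

P(C) = 0.08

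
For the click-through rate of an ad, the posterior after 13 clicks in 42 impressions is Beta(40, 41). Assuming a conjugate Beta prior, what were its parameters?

Beta is conjugate to the binomial likelihood: posterior = Beta(α+s, β+f).
Subtract the data counts: 40−13=27, 41−29=12.

Beta(27, 12)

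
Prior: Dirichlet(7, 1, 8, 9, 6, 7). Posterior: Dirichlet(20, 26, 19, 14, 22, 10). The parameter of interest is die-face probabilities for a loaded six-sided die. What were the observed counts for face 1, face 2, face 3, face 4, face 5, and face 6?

For a Dirichlet(α) prior with multinomial counts c, the posterior is Dirichlet(α + c) componentwise.
Counts are posterior − prior componentwise: 20−7=13, 26−1=25, 19−8=11, 14−9=5, 22−6=16, 10−7=3.

counts (13, 25, 11, 5, 16, 3)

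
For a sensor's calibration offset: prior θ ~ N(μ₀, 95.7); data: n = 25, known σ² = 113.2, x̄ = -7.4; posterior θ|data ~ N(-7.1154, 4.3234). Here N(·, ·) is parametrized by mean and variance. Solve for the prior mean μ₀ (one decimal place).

μ₀ = -1.1

With known observation variance, the Normal–Normal posterior has precision τ_n = τ₀ + n/σ² and mean μ_n = (τ₀μ₀ + (n/σ²)x̄)/τ_n.
Here τ₀ = 1/95.7 = 0.010449 and τ_data = 25/113.2 = 0.220848, so τ_n = 0.231297.
Rearranging for μ₀: μ₀ = (μ_n·τ_n − τ_data·x̄)/τ₀ = (-7.1154·0.231297 − 0.220848·-7.4) / 0.010449 = -0.011495/0.010449 ≈ -1.1.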